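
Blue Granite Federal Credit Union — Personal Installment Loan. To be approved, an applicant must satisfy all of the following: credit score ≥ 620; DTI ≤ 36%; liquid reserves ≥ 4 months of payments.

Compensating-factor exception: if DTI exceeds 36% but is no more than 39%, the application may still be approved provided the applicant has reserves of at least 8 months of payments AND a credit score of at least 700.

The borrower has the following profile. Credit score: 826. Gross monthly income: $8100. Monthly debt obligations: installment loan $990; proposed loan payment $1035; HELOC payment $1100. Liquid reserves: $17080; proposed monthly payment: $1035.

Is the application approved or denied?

Approved

Credit score 826 ≥ 620 (meets base)
Total debts = (990 + 1,035 + 1,100) = 3,125. DTI: 3,125 ÷ 8,100 = 38.6%, over the 36% base limit.
Reserves: 17,080 ÷ 1,035 = 16.5 months (meets 4-month minimum)
DTI 38.6% is within the 36%–39% exception band; checking compensating factors.
Reserves 16.5 ≥ 8 months; credit score 826 ≥ 700.
Both override conditions satisfied; DTI exception granted.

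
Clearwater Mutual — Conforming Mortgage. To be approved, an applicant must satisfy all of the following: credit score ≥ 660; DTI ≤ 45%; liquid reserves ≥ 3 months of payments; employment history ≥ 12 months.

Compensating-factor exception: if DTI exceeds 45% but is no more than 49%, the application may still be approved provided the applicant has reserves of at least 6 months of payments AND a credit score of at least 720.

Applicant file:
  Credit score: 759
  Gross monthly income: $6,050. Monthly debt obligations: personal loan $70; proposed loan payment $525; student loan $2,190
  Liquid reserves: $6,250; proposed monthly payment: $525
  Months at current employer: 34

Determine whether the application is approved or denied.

Credit score 759 ≥ 660 (meets base)
Total debts = (70 + 525 + 2,190) = 2,785. DTI: 2,785 ÷ 6,050 = 46%, over the 45% base limit.
Liquid reserves cover 6,250/525 = 11.9 months — ≥ 3 required
Employment 34 ≥ 12 months
46% falls in the override range (45%–49%), so the compensating-factor test applies.
Reserves 11.9 ≥ 6 months; credit score 759 ≥ 720.
Both override conditions satisfied; DTI exception granted.

Approved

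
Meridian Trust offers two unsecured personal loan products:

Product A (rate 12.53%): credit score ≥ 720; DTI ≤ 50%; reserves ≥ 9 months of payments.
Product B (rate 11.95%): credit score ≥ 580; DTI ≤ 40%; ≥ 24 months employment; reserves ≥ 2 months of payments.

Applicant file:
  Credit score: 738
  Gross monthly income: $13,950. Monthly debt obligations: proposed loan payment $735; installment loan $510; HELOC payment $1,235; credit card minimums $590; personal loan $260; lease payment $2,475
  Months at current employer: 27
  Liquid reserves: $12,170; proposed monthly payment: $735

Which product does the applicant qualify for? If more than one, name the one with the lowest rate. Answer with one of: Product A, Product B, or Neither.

Total debts = (735 + 510 + 1,235 + 590 + 260 + 2,475) = 5,805; DTI = 5,805/13,950 = 41.6%.
Reserves = 12,170/735 = 16.6 months.
Product A: score 738 ≥ 720; DTI 41.6% ≤ 50%; reserves 16.6 ≥ 9 mo → qualifies.
Product B: score 738 ≥ 580; DTI 41.6% > 40%; employment 27 ≥ 24 mo; reserves 16.6 ≥ 2 mo → does not qualify.

Product A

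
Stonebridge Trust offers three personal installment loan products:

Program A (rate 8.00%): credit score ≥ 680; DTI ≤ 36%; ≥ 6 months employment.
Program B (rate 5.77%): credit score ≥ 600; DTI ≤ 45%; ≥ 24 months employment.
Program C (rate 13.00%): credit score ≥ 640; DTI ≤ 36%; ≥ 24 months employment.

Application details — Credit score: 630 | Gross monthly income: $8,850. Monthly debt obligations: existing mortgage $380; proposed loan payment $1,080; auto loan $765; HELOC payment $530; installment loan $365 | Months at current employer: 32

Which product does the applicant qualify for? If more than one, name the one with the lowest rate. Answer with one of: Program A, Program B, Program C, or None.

Program B

Total debts = (380 + 1,080 + 765 + 530 + 365) = 3,120; DTI = 3,120/8,850 = 35.3%.
Program A: score 630 < 680; DTI 35.3% ≤ 36%; employment 32 ≥ 6 mo → does not qualify.
Program B: score 630 ≥ 600; DTI 35.3% ≤ 45%; employment 32 ≥ 24 mo → qualifies.
Program C: score 630 < 640; DTI 35.3% ≤ 36%; employment 32 ≥ 24 mo → does not qualify.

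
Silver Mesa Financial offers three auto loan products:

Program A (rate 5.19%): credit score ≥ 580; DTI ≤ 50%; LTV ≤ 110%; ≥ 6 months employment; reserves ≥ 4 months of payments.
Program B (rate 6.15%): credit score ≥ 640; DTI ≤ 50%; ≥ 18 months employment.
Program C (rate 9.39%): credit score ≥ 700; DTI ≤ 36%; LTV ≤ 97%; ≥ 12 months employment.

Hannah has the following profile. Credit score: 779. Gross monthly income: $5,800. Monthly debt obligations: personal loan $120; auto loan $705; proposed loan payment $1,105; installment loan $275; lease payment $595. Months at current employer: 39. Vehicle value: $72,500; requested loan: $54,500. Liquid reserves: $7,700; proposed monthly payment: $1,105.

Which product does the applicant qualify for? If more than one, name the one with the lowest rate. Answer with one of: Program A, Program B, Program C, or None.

Total debts = (120 + 705 + 1,105 + 275 + 595) = 2,800; DTI = 2,800/5,800 = 48.3%.
LTV = 54,500/72,500 = 75.2%.
Reserves = 7,700/1,105 = 7.0 months.
Program A: score 779 ≥ 580; DTI 48.3% ≤ 50%; LTV 75.2% ≤ 110%; employment 39 ≥ 6 mo; reserves 7.0 ≥ 4 mo → qualifies.
Program B: score 779 ≥ 640; DTI 48.3% ≤ 50%; employment 39 ≥ 18 mo → qualifies.
Program C: score 779 ≥ 700; DTI 48.3% > 36%; LTV 75.2% ≤ 97%; employment 39 ≥ 12 mo → does not qualify.
Qualifying: Program A, Program B. Lowest rate is 5.19% → Program A.

Program A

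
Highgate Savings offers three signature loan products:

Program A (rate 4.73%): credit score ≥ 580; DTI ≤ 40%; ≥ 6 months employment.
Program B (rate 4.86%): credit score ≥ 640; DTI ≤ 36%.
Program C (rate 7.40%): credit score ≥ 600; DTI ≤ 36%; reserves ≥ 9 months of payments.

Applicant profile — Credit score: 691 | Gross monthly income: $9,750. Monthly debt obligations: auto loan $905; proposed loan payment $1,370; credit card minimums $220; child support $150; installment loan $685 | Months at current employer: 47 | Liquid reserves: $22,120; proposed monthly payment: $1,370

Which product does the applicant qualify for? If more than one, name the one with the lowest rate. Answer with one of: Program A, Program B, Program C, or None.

Program A

Total debts = (905 + 1,370 + 220 + 150 + 685) = 3,330; DTI = 3,330/9,750 = 34.2%.
Reserves = 22,120/1,370 = 16.1 months.
Program A: score 691 ≥ 580; DTI 34.2% ≤ 40%; employment 47 ≥ 6 mo → qualifies.
Program B: score 691 ≥ 640; DTI 34.2% ≤ 36% → qualifies.
Program C: score 691 ≥ 600; DTI 34.2% ≤ 36%; reserves 16.1 ≥ 9 mo → qualifies.
Qualifying: Program A, Program B, Program C. Lowest rate is 4.73% → Program A.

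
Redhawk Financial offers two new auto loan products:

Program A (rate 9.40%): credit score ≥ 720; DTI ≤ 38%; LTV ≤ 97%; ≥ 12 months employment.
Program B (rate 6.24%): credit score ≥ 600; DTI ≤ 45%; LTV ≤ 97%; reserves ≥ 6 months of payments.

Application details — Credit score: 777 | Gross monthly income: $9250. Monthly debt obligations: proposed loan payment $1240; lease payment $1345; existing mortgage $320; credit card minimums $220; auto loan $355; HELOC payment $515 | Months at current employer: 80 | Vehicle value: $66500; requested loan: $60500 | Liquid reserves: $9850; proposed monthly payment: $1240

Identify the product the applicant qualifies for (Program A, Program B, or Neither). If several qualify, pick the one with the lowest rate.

Program B

Total debts = (1,240 + 1,345 + 320 + 220 + 355 + 515) = 3,995; DTI = 3,995/9,250 = 43.2%.
LTV = 60,500/66,500 = 91%.
Reserves = 9,850/1,240 = 7.9 months.
Program A: score 777 ≥ 720; DTI 43.2% > 38%; LTV 91% ≤ 97%; employment 80 ≥ 12 mo → does not qualify.
Program B: score 777 ≥ 600; DTI 43.2% ≤ 45%; LTV 91% ≤ 97%; reserves 7.9 ≥ 6 mo → qualifies.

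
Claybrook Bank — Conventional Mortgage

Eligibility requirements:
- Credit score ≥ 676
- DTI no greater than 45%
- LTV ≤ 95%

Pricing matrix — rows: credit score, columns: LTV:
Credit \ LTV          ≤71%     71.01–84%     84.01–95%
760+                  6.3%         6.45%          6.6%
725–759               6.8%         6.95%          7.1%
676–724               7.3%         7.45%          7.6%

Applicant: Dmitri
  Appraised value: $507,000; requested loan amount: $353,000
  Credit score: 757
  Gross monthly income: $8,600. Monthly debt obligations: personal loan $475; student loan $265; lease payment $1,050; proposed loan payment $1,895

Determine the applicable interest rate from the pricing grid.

Credit score 757 ≥ 676; Total monthly debts = (475 + 265 + 1,050 + 1,895) = 3,685. Debt-to-income = 3,685/8,600 = 42.8% — meets 45% limit
LTV: 353,000 ÷ 507,000 = 69.6%, within 95% cap
Credit 757 → row 725–759; LTV 69.6% → column ≤71%. Grid cell → 6.8%.

6.8%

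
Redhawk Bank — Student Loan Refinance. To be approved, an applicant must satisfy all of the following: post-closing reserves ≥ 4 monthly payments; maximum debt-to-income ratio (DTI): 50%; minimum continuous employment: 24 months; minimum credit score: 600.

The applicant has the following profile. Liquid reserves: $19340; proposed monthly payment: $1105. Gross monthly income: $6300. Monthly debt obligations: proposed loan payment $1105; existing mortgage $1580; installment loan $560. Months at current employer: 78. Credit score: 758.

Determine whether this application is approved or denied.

Denied

Reserves: 19,340 ÷ 1,105 = 17.5 months (meets 4-month minimum)
Total monthly debts = (1,105 + 1,580 + 560) = 3,245. DTI = 3,245/6,300 = 51.5% > 50%
Employment 78 ≥ 24 months
Credit score 758 ≥ 600 (meets)
Fails on DTI.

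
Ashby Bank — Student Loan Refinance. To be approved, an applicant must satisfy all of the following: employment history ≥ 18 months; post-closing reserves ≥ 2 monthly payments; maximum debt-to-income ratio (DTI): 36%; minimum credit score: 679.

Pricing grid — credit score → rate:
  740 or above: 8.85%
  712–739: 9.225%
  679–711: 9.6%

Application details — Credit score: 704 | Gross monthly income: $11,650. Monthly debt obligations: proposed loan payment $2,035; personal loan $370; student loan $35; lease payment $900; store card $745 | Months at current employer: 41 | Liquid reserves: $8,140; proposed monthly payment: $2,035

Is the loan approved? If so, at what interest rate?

Approved at 9.6%

Credit score 704 ≥ 679 (meets minimum)
Liquid reserves cover 8,140/2,035 = 4.0 months — ≥ 2 required
Employment 41 ≥ 18 months
Total monthly debts = (2,035 + 370 + 35 + 900 + 745) = 4,085. Debt-to-income = 4,085/11,650 = 35.1% — meets 36% limit
All requirements met. Score 704 falls in the 679–711 tier → 9.6%.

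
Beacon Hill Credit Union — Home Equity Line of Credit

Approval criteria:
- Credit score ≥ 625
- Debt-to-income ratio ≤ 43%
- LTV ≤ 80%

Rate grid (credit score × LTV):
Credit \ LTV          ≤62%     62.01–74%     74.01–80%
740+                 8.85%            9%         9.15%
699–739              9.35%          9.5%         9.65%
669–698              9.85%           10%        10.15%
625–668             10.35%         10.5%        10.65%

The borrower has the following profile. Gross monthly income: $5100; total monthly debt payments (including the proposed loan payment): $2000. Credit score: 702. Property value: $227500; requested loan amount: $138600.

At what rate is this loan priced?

9.35%

Credit score 702 ≥ 625; Debt-to-income = 2,000/5,100 = 39.2% — meets 43% limit
LTV = 138,600/227,500 = 60.9% ≤ 80%
Row: 702 falls in 699–739. Column: 60.9% falls in ≤62%. Rate = 9.35%.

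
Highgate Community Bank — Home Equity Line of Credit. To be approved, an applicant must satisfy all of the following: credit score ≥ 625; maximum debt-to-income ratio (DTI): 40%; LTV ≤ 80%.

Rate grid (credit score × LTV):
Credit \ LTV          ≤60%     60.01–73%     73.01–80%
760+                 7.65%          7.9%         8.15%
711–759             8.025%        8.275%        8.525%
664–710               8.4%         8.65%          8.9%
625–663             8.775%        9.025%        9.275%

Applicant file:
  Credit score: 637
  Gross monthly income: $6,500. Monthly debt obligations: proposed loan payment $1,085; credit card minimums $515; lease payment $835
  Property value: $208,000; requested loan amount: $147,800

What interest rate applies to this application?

Credit score 637 ≥ 625; Total monthly debts = (1,085 + 515 + 835) = 2,435. DTI = 2,435/6,500 = 37.5% ≤ 40%
LTV = 147,800/208,000 = 71.1% ≤ 80%
Row: 637 falls in 625–663. Column: 71.1% falls in 60.01–73%. Rate = 9.025%.

9.025%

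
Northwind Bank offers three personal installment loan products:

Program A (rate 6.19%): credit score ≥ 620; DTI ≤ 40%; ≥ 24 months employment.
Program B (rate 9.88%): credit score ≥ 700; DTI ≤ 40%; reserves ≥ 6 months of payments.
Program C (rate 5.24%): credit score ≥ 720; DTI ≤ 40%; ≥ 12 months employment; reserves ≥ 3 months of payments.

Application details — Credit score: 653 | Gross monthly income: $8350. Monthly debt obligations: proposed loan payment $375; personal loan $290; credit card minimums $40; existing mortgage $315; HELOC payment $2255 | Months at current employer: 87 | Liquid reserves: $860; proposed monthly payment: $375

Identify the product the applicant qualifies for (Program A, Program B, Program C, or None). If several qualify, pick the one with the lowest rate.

Total debts = (375 + 290 + 40 + 315 + 2,255) = 3,275; DTI = 3,275/8,350 = 39.2%.
Reserves = 860/375 = 2.3 months.
Program A: score 653 ≥ 620; DTI 39.2% ≤ 40%; employment 87 ≥ 24 mo → qualifies.
Program B: score 653 < 700; DTI 39.2% ≤ 40%; reserves 2.3 < 6 mo → does not qualify.
Program C: score 653 < 720; DTI 39.2% ≤ 40%; employment 87 ≥ 12 mo; reserves 2.3 < 3 mo → does not qualify.

Program A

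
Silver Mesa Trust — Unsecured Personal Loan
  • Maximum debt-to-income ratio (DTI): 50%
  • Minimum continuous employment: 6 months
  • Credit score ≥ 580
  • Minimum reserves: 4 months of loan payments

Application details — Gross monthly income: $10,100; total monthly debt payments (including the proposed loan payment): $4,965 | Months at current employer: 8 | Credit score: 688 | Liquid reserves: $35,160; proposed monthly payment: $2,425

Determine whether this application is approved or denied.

DTI: 4,965 ÷ 10,100 = 49.2%, within the 50% cap
Employment 8 ≥ 6 months
Credit score 688 ≥ 580 (meets)
Reserves: 35,160 ÷ 2,425 = 14.5 months (meets 4-month minimum)
All criteria satisfied.

Approved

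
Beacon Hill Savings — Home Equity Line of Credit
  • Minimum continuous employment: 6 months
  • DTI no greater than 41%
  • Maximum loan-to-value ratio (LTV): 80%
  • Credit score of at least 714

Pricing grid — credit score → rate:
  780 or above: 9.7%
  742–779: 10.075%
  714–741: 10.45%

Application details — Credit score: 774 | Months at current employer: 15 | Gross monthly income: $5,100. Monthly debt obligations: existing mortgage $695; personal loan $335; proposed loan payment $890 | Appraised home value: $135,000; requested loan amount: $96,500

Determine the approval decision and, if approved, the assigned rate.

Credit score 774 ≥ 714 (meets minimum)
Total monthly debts = (695 + 335 + 890) = 1,920. DTI = 1,920/5,100 = 37.6% ≤ 41%
LTV = 96,500/135,000 = 71.5% ≤ 80%
Employment 15 ≥ 6 months
All requirements met. Score 774 falls in the 742–779 tier → 10.075%.

Approved at 10.075%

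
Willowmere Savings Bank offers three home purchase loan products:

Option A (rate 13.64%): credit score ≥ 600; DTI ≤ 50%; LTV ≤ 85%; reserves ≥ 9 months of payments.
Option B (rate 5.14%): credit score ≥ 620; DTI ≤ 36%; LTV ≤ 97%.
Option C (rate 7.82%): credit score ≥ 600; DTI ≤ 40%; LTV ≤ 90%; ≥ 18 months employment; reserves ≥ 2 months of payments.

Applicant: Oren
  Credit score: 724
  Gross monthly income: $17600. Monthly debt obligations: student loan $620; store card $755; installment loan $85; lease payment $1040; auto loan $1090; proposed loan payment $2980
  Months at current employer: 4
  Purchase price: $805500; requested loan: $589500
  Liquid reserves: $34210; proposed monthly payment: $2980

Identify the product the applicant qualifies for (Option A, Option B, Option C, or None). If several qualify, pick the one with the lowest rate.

Total debts = (620 + 755 + 85 + 1,040 + 1,090 + 2,980) = 6,570; DTI = 6,570/17,600 = 37.3%.
LTV = 589,500/805,500 = 73.2%.
Reserves = 34,210/2,980 = 11.5 months.
Option A: score 724 ≥ 600; DTI 37.3% ≤ 50%; LTV 73.2% ≤ 85%; reserves 11.5 ≥ 9 mo → qualifies.
Option B: score 724 ≥ 620; DTI 37.3% > 36%; LTV 73.2% ≤ 97% → does not qualify.
Option C: score 724 ≥ 600; DTI 37.3% ≤ 40%; LTV 73.2% ≤ 90%; employment 4 < 18 mo; reserves 11.5 ≥ 2 mo → does not qualify.

Option A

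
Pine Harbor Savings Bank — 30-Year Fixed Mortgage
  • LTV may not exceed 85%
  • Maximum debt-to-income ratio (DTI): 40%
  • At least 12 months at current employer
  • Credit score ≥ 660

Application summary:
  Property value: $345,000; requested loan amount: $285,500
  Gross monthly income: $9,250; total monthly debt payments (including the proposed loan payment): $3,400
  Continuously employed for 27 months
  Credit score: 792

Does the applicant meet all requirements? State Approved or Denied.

Approved

Loan-to-value = 285,500/345,000 = 82.8% — pass (85% max)
DTI: 3,400 ÷ 9,250 = 36.8%, within the 40% cap
Employment 27 ≥ 12 months
Credit score 792 ≥ 660 (meets)
All criteria satisfied.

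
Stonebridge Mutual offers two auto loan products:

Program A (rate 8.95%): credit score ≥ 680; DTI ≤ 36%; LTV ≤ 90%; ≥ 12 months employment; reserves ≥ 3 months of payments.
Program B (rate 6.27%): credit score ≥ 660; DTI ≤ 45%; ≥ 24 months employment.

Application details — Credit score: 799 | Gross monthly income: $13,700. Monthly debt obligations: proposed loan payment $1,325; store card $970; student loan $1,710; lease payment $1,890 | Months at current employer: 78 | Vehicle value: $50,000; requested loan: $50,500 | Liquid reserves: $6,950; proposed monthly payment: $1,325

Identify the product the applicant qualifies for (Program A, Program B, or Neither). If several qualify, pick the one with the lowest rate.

Total debts = (1,325 + 970 + 1,710 + 1,890) = 5,895; DTI = 5,895/13,700 = 43%.
LTV = 50,500/50,000 = 101%.
Reserves = 6,950/1,325 = 5.2 months.
Program A: score 799 ≥ 680; DTI 43% > 36%; LTV 101% > 90%; employment 78 ≥ 12 mo; reserves 5.2 ≥ 3 mo → does not qualify.
Program B: score 799 ≥ 660; DTI 43% ≤ 45%; employment 78 ≥ 24 mo → qualifies.

Program B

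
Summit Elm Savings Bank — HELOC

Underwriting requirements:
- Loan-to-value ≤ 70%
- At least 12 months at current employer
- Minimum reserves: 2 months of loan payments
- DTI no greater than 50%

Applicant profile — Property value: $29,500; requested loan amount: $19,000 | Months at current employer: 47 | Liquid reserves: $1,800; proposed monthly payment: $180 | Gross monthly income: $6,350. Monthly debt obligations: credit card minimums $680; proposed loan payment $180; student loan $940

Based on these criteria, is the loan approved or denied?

LTV: 19,000 ÷ 29,500 = 64.4%, within 70% cap
Employment 47 ≥ 12 months
Liquid reserves cover 1,800/180 = 10.0 months — ≥ 2 required
Total monthly debts = (680 + 180 + 940) = 1,800. Debt-to-income = 1,800/6,350 = 28.3% — meets 50% limit
All criteria satisfied.

Approved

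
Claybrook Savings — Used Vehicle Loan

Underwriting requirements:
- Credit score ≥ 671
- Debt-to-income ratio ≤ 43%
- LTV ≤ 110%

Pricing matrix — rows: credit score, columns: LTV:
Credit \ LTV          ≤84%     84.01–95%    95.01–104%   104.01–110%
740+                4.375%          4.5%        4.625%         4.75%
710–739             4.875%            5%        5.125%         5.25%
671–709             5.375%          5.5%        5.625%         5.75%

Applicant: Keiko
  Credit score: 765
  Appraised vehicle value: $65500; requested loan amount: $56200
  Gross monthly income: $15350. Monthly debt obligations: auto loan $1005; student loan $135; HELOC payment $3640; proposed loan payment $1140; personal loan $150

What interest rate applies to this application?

4.5%

Credit score 765 ≥ 671; Total monthly debts = (1,005 + 135 + 3,640 + 1,140 + 150) = 6,070. Debt-to-income = 6,070/15,350 = 39.5% — meets 43% limit
LTV = 56,200/65,500 = 85.8% ≤ 110%
Score 765 is in the 740+ band; LTV 85.8% is in the 84.01–95% band → 4.5%.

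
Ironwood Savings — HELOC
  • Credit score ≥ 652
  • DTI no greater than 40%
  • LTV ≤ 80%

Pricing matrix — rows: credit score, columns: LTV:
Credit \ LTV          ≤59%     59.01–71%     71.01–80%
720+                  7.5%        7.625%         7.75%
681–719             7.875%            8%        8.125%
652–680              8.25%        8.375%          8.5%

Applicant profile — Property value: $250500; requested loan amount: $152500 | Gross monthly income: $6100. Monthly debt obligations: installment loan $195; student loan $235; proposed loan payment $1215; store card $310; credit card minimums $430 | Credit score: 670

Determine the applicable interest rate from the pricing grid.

8.375%

Credit score 670 ≥ 652; Total monthly debts = (195 + 235 + 1,215 + 310 + 430) = 2,385. DTI: 2,385 ÷ 6,100 = 39.1%, within the 40% cap
Loan-to-value = 152,500/250,500 = 60.9% — pass (80% max)
Row: 670 falls in 652–680. Column: 60.9% falls in 59.01–71%. Rate = 8.375%.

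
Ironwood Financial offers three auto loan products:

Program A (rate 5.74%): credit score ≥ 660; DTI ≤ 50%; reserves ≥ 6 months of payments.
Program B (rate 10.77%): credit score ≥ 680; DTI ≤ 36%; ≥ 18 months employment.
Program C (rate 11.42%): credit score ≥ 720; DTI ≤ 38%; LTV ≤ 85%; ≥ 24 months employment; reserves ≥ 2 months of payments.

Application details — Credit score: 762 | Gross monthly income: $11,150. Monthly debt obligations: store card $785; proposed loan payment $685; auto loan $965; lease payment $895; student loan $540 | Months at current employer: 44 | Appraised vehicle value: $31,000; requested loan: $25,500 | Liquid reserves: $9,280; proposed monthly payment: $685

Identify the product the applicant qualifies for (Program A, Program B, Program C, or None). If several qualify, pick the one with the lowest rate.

Total debts = (785 + 685 + 965 + 895 + 540) = 3,870; DTI = 3,870/11,150 = 34.7%.
LTV = 25,500/31,000 = 82.3%.
Reserves = 9,280/685 = 13.5 months.
Program A: score 762 ≥ 660; DTI 34.7% ≤ 50%; reserves 13.5 ≥ 6 mo → qualifies.
Program B: score 762 ≥ 680; DTI 34.7% ≤ 36%; employment 44 ≥ 18 mo → qualifies.
Program C: score 762 ≥ 720; DTI 34.7% ≤ 38%; LTV 82.3% ≤ 85%; employment 44 ≥ 24 mo; reserves 13.5 ≥ 2 mo → qualifies.
Qualifying: Program A, Program B, Program C. Lowest rate is 5.74% → Program A.

Program A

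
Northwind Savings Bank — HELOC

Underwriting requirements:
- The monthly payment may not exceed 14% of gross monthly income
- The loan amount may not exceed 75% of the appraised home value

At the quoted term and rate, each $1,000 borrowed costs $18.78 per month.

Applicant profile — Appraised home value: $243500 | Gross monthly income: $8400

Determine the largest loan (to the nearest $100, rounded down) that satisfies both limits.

$62,600

Payment cap: 14% × $8,400 = $1,176/month.
At $18.78 per $1,000, that supports 1,176/18.78 × 1,000 ≈ $62,619 → $62,600.
LTV cap: 75% × $243,500 = $182,625 → $182,600.
Binding constraint: payment-to-income.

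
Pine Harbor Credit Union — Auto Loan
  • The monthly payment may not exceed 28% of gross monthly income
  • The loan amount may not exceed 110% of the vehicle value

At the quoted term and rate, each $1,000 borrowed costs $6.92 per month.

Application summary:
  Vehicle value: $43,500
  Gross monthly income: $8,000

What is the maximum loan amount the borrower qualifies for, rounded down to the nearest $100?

$47,800

Payment cap: 28% × $8,000 = $2,240/month.
At $6.92 per $1,000, that supports 2,240/6.92 × 1,000 ≈ $323,699 → $323,600.
LTV cap: 110% × $43,500 = $47,850 → $47,800.
Binding constraint: loan-to-value.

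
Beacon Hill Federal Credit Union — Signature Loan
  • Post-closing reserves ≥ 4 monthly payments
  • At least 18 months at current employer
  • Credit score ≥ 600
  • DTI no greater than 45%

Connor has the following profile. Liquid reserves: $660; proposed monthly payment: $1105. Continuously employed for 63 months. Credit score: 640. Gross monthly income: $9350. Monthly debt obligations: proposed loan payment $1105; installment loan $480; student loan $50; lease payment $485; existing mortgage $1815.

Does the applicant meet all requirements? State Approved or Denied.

Denied

Reserves: 660 ÷ 1,105 = 0.6 months (below 4-month minimum)
Employment 63 ≥ 18 months
Credit score 640 ≥ 600 (meets)
Total monthly debts = (1,105 + 480 + 50 + 485 + 1,815) = 3,935. DTI = 3,935/9,350 = 42.1% ≤ 45%
Fails on reserves.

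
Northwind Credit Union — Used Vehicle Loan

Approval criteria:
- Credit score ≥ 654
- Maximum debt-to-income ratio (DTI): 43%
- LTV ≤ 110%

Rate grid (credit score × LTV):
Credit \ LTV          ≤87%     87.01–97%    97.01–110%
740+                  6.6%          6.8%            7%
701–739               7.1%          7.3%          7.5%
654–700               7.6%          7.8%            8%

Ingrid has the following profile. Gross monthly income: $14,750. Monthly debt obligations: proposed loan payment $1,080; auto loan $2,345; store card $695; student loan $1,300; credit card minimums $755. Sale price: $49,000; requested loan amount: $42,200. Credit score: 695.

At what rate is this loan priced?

7.6%

Credit score 695 ≥ 654; Total monthly debts = (1,080 + 2,345 + 695 + 1,300 + 755) = 6,175. DTI: 6,175 ÷ 14,750 = 41.9%, within the 43% cap
LTV = 42,200/49,000 = 86.1% ≤ 110%
Row: 695 falls in 654–700. Column: 86.1% falls in ≤87%. Rate = 7.6%.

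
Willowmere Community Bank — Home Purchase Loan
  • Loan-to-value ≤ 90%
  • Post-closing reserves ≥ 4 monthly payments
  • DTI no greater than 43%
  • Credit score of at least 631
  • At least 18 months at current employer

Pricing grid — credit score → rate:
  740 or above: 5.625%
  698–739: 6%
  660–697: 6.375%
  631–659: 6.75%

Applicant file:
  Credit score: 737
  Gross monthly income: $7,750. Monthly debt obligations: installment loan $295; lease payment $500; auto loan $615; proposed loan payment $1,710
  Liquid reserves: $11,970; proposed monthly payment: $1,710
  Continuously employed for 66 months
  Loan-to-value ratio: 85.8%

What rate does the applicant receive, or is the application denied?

Approved at 6%

Credit score 737 ≥ 631 (meets minimum)
Total monthly debts = (295 + 500 + 615 + 1,710) = 3,120. DTI = 3,120/7,750 = 40.3% ≤ 43%
Reserves: 11,970 ÷ 1,710 = 7.0 months (meets 4-month minimum)
LTV 85.8% ≤ 90%
Employment 66 ≥ 18 months
All requirements met. Score 737 falls in the 698–739 tier → 6%.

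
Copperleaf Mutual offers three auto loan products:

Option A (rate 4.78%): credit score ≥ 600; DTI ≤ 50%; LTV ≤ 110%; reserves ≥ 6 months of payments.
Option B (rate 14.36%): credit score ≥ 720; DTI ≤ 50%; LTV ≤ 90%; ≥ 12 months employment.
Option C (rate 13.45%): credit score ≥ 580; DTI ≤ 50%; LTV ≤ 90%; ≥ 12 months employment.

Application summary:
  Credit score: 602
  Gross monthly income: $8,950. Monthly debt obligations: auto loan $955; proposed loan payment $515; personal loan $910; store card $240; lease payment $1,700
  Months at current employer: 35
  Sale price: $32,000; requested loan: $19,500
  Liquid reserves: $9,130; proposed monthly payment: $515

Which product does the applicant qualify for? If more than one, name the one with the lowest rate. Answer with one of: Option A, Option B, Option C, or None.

Total debts = (955 + 515 + 910 + 240 + 1,700) = 4,320; DTI = 4,320/8,950 = 48.3%.
LTV = 19,500/32,000 = 60.9%.
Reserves = 9,130/515 = 17.7 months.
Option A: score 602 ≥ 600; DTI 48.3% ≤ 50%; LTV 60.9% ≤ 110%; reserves 17.7 ≥ 6 mo → qualifies.
Option B: score 602 < 720; DTI 48.3% ≤ 50%; LTV 60.9% ≤ 90%; employment 35 ≥ 12 mo → does not qualify.
Option C: score 602 ≥ 580; DTI 48.3% ≤ 50%; LTV 60.9% ≤ 90%; employment 35 ≥ 12 mo → qualifies.
Qualifying: Option A, Option C. Lowest rate is 4.78% → Option A.

Option A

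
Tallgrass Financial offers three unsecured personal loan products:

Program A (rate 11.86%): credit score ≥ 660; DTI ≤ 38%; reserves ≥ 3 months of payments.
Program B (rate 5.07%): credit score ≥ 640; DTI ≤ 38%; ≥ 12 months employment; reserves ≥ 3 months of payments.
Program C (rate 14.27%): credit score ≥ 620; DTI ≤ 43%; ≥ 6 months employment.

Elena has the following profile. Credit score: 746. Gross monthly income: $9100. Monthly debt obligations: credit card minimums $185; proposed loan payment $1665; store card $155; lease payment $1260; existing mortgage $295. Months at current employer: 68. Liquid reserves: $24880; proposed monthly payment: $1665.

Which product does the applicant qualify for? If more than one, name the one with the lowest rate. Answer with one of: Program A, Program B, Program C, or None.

Program C

Total debts = (185 + 1,665 + 155 + 1,260 + 295) = 3,560; DTI = 3,560/9,100 = 39.1%.
Reserves = 24,880/1,665 = 14.9 months.
Program A: score 746 ≥ 660; DTI 39.1% > 38%; reserves 14.9 ≥ 3 mo → does not qualify.
Program B: score 746 ≥ 640; DTI 39.1% > 38%; employment 68 ≥ 12 mo; reserves 14.9 ≥ 3 mo → does not qualify.
Program C: score 746 ≥ 620; DTI 39.1% ≤ 43%; employment 68 ≥ 6 mo → qualifies.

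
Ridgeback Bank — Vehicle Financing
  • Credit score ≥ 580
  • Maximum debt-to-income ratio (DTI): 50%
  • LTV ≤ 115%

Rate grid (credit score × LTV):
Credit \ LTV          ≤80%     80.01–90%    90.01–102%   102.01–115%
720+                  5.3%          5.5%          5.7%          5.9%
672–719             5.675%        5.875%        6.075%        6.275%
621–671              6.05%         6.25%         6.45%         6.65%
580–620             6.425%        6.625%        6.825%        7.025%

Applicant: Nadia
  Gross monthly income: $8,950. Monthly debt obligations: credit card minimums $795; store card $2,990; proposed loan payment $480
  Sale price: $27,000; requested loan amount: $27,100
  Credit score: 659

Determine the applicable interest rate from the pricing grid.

6.45%

Credit score 659 ≥ 580; Total monthly debts = (795 + 2,990 + 480) = 4,265. DTI: 4,265 ÷ 8,950 = 47.7%, within the 50% cap
LTV: 27,100 ÷ 27,000 = 100.4%, within 115% cap
Score 659 is in the 621–671 band; LTV 100.4% is in the 90.01–102% band → 6.45%.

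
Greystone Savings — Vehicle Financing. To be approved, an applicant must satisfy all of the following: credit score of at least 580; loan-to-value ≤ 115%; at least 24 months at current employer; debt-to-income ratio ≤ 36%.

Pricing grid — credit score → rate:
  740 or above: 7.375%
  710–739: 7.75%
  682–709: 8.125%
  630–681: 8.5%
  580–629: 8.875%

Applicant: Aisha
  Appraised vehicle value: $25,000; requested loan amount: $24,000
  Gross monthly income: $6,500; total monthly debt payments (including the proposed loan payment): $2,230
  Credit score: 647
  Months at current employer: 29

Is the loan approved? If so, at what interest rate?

Approved at 8.5%

Credit score 647 ≥ 580 (meets minimum)
Employment 29 ≥ 24 months
LTV = 24,000/25,000 = 96% ≤ 115%
DTI = 2,230/6,500 = 34.3% ≤ 36%
All requirements met. Score 647 falls in the 630–681 tier → 8.5%.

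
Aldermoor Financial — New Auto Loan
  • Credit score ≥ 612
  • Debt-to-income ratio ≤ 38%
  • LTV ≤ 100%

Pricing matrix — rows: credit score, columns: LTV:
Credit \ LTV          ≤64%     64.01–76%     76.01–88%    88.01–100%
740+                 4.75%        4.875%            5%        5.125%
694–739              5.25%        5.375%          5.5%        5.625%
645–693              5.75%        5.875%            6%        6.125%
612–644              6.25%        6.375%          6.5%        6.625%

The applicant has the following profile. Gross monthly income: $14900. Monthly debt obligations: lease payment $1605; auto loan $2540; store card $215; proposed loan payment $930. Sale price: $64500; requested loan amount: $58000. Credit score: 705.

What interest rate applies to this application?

Credit score 705 ≥ 612; Total monthly debts = (1,605 + 2,540 + 215 + 930) = 5,290. DTI: 5,290 ÷ 14,900 = 35.5%, within the 38% cap
LTV = 58,000/64,500 = 89.9% ≤ 100%
Row: 705 falls in 694–739. Column: 89.9% falls in 88.01–100%. Rate = 5.625%.

5.625%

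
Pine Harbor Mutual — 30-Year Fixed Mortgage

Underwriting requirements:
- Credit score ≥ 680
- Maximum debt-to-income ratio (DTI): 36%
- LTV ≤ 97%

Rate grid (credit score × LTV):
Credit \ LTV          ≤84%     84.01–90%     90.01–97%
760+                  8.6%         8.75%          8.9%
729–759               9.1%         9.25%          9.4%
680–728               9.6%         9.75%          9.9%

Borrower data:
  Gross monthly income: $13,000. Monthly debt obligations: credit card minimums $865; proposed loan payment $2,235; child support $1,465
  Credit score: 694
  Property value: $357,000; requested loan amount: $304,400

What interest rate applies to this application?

Credit score 694 ≥ 680; Total monthly debts = (865 + 2,235 + 1,465) = 4,565. DTI: 4,565 ÷ 13,000 = 35.1%, within the 36% cap
LTV: 304,400 ÷ 357,000 = 85.3%, within 97% cap
Credit 694 → row 680–728; LTV 85.3% → column 84.01–90%. Grid cell → 9.75%.

9.75%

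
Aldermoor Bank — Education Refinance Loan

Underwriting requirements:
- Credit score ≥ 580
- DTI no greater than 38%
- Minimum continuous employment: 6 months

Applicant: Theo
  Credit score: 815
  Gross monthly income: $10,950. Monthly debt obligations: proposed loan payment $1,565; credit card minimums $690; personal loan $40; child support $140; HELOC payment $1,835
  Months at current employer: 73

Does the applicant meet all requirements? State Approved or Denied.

Denied

Credit score 815 ≥ 580 (meets)
Total monthly debts = (1,565 + 690 + 40 + 140 + 1,835) = 4,270. DTI: 4,270 ÷ 10,950 = 39%, exceeds the 38% cap
Employment 73 ≥ 6 months
Fails on DTI.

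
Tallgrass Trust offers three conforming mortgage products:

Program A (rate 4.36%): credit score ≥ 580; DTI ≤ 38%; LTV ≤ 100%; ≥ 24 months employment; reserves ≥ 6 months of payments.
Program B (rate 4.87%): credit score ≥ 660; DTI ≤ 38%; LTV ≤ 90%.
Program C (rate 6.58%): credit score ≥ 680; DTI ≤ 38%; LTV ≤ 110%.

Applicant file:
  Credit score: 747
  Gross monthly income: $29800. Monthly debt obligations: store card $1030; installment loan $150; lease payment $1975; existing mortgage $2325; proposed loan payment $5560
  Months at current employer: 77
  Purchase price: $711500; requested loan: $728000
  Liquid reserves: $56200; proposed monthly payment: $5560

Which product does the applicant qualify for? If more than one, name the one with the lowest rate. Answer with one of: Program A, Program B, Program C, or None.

Program C

Total debts = (1,030 + 150 + 1,975 + 2,325 + 5,560) = 11,040; DTI = 11,040/29,800 = 37%.
LTV = 728,000/711,500 = 102.3%.
Reserves = 56,200/5,560 = 10.1 months.
Program A: score 747 ≥ 580; DTI 37% ≤ 38%; LTV 102.3% > 100%; employment 77 ≥ 24 mo; reserves 10.1 ≥ 6 mo → does not qualify.
Program B: score 747 ≥ 660; DTI 37% ≤ 38%; LTV 102.3% > 90% → does not qualify.
Program C: score 747 ≥ 680; DTI 37% ≤ 38%; LTV 102.3% ≤ 110% → qualifies.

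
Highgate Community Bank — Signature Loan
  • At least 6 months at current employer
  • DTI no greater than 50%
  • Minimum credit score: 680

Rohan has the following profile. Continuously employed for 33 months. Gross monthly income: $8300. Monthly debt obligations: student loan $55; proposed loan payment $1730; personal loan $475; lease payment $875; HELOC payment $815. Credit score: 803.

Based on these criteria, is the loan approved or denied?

Approved

Employment 33 ≥ 6 months
Total monthly debts = (55 + 1,730 + 475 + 875 + 815) = 3,950. DTI = 3,950/8,300 = 47.6% ≤ 50%
Credit score 803 ≥ 680 (meets)
All criteria satisfied.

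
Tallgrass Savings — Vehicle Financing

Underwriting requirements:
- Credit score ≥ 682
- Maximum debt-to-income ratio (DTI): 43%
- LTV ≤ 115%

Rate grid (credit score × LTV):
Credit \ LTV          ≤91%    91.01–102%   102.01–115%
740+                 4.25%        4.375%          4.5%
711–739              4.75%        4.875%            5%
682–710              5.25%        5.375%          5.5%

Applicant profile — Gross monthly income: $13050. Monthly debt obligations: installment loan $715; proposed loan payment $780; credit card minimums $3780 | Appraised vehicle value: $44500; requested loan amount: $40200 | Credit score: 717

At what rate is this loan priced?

4.75%

Credit score 717 ≥ 682; Total monthly debts = (715 + 780 + 3,780) = 5,275. Debt-to-income = 5,275/13,050 = 40.4% — meets 43% limit
LTV = 40,200/44,500 = 90.3% ≤ 115%
Row: 717 falls in 711–739. Column: 90.3% falls in ≤91%. Rate = 4.75%.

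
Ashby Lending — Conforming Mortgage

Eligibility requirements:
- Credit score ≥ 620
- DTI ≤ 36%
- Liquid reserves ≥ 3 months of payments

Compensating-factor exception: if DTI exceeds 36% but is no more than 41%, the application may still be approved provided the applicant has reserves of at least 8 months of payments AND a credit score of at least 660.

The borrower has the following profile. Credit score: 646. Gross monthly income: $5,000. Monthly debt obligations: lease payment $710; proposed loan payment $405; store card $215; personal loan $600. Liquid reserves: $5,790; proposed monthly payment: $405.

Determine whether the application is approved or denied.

Denied

Credit score 646 ≥ 620 (meets base)
Total debts = (710 + 405 + 215 + 600) = 1,930. DTI: 1,930 ÷ 5,000 = 38.6%, over the 36% base limit.
Reserves = 5,790/405 = 14.3 months ≥ 3
DTI 38.6% is within the 36%–41% exception band; checking compensating factors.
Reserves 14.3 ≥ 8 months; credit score 646 < 660.
Compensating-factor requirement not fully met.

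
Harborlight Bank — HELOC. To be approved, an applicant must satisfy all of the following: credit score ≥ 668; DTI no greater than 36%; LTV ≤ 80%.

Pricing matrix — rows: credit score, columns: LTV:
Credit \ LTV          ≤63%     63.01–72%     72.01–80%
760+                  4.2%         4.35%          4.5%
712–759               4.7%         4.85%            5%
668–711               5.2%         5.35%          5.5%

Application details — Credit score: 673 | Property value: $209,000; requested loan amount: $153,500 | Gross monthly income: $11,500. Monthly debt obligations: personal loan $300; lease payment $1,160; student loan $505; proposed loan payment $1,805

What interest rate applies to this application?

5.5%

Credit score 673 ≥ 668; Total monthly debts = (300 + 1,160 + 505 + 1,805) = 3,770. DTI: 3,770 ÷ 11,500 = 32.8%, within the 36% cap
Loan-to-value = 153,500/209,000 = 73.4% — pass (80% max)
Row: 673 falls in 668–711. Column: 73.4% falls in 72.01–80%. Rate = 5.5%.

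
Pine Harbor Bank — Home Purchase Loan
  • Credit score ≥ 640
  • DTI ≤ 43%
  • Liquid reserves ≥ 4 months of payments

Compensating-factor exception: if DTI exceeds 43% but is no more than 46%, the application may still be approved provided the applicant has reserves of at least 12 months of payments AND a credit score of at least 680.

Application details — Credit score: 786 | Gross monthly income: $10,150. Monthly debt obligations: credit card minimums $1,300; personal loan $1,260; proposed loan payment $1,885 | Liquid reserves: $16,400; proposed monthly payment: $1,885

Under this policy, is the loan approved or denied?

Credit score 786 ≥ 640 (meets base)
Total debts = (1,300 + 1,260 + 1,885) = 4,445. DTI: 4,445 ÷ 10,150 = 43.8%, over the 43% base limit.
Liquid reserves cover 16,400/1,885 = 8.7 months — ≥ 4 required
43.8% falls in the override range (43%–46%), so the compensating-factor test applies.
Reserves 8.7 < 12 months; credit score 786 ≥ 680.
Override conditions not both satisfied; exception does not apply.

Denied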